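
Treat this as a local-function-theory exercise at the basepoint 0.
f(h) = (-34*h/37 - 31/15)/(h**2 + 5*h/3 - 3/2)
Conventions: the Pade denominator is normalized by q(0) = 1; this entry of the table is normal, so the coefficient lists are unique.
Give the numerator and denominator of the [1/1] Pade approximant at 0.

Taylor coefficients needed (expand at 0): a_0 = 62/45, a_1 = 6424/2997, a_2 = 445076/134865.
Write the denominator as Q(h) = 1 + q1*h. Requiring Q*f - P = O(h^3) with deg P <= 1 kills the coefficients of h^2..h^2 in Q*f:
  h^2: a_2 + q1*a_1 = 0, i.e. 445076/134865 + (6424/2997)*q1 = 0.
Solving this linear system: q1 = -111269/72270.
The numerator is Q*f truncated at degree 1: P0 = a_0 = 62/45; P1 = a_1 + q1*a_0 = 16497/742775.

The Pade approximant has numerator coefficients [62/45, 16497/742775]; denominator coefficients [1, -111269/72270].


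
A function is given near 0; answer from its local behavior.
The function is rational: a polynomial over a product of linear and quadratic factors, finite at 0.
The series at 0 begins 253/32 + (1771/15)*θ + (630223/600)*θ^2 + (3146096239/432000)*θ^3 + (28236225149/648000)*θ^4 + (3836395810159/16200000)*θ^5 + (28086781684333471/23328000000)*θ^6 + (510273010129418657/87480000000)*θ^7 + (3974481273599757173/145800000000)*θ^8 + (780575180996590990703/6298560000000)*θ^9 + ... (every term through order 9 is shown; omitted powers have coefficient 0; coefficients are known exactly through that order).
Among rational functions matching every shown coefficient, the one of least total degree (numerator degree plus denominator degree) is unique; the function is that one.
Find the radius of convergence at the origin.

The radius of convergence is 5/3 - (1/15)*sqrt(445).

No rational of total degree below 8 reproduces all 10 coefficients; solving the [0/8] Pade equations on them gives f(θ) = 23/(22*(θ**2 - 10*θ/3 + 4/5)**2*(θ**2 - 3*θ/2 + 5/11)**2), whose expansion matches every shown term.
Denominator factor (θ**2 - 10*θ/3 + 4/5)^2: discriminant 356/45, real irrational roots 5/3 + (1/15)*sqrt(445) and 5/3 - (1/15)*sqrt(445); poles of order 2, moduli 5/3 + (1/15)*sqrt(445) and 5/3 - (1/15)*sqrt(445).
Denominator factor (θ**2 - 3*θ/2 + 5/11)^2: discriminant 19/44, real irrational roots 3/4 + (1/44)*sqrt(209) and 3/4 - (1/44)*sqrt(209); poles of order 2, moduli 3/4 + (1/44)*sqrt(209) and 3/4 - (1/44)*sqrt(209).
The radius of convergence is the smallest modulus among the singular points: 5/3 - (1/15)*sqrt(445).


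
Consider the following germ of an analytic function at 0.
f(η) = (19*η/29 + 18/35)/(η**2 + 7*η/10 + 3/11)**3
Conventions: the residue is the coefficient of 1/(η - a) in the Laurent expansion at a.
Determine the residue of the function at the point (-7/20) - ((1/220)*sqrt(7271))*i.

The residue is ((4199910000/58627370543)*sqrt(7271))*i.

The factor η**2 + 7*η/10 + 3/11 splits as (η - a)(η - a') with a = (-7/20) - ((1/220)*sqrt(7271))*i, a' = (-7/20) + ((1/220)*sqrt(7271))*i. At the order-3 pole a set g(η) = (η - a)^3*f(η) = [19*η/29 + 18/35] / (η - a')^3.
Order-3 pole: residue = g''(a)/2; g''((-7/20) - ((1/220)*sqrt(7271))*i) = ((8399820000/58627370543)*sqrt(7271))*i, so the residue is ((4199910000/58627370543)*sqrt(7271))*i.


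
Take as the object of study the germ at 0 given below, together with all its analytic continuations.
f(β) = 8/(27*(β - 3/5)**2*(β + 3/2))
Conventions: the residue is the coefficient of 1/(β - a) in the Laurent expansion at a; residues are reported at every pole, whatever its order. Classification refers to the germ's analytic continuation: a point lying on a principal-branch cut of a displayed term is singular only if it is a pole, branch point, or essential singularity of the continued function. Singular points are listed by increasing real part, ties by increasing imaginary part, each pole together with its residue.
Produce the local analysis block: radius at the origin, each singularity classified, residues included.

Denominator factor (β + 3/2): pole of order 1 at -3/2, modulus 3/2.
Denominator factor (β - 3/5)^2: pole of order 2 at 3/5, modulus 3/5.
The radius of convergence is the smallest modulus among the singular points: 3/5.
At the order-1 pole -3/2 set g(β) = (β - (-3/2))*f(β) = 8/(27*(β - 3/5)**2).
Simple pole: residue = g(a) at a = -3/2, which is 800/11907.
At the order-2 pole 3/5 set g(β) = (β - (3/5))^2*f(β) = 8/(27*(β + 3/2)).
Order-2 pole: residue = g'(a); g'(3/5) = -800/11907, so the residue is -800/11907.
List the singular points by increasing real part (a conjugate pair: the negative imaginary part first).

Radius of convergence at 0: 3/5.
At -3/2: a pole of order 1; residue 800/11907.
At 3/5: a pole of order 2; residue -800/11907.


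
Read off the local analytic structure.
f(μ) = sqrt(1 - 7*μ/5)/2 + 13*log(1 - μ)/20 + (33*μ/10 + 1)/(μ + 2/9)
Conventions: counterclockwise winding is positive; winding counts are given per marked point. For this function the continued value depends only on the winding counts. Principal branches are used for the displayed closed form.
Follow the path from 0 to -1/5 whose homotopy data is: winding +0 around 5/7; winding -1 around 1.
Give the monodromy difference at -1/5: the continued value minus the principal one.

The rational part is single-valued and drops out of the difference; each branch term changes only by its own monodromy.
(13/20)*log(1 - μ/(1)): each positive loop around 1 adds 2*pi*i to the log, so winding -1 contributes (13/20)*(-1)*2*pi*i = -(13/10)*pi*i.
(1/2)*sqrt(1 - μ/(5/7)): winding +0 is even, the square root returns to the same sheet, contribution 0.
Summing the contributions at μ = -1/5 gives -(13/10)*pi*i.

Continued minus principal equals -(13/10)*pi*i.


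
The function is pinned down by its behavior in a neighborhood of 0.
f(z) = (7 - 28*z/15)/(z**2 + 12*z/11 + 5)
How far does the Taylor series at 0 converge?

The radius of convergence is sqrt(5).

Denominator factor (z**2 + 12*z/11 + 5): discriminant -2276/121, complex-conjugate roots (-6/11) + ((1/11)*sqrt(569))*i and (-6/11) - ((1/11)*sqrt(569))*i; poles of order 1, moduli sqrt(5) and sqrt(5).
The radius of convergence is the smallest modulus among the singular points: sqrt(5).


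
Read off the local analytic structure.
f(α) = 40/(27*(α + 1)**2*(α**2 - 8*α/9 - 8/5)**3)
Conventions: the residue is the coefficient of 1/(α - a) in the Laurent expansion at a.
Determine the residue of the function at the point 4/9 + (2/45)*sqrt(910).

The residue is -2025000/2197 + (153257315625/5015768576)*sqrt(910).

The factor α**2 - 8*α/9 - 8/5 splits as (α - a)(α - a') with a = 4/9 + (2/45)*sqrt(910), a' = 4/9 - (2/45)*sqrt(910). At the order-3 pole a set g(α) = (α - a)^3*f(α) = [40/(27*(α + 1)**2)] / (α - a')^3.
Order-3 pole: residue = g''(a)/2; g''(4/9 + (2/45)*sqrt(910)) = -4050000/2197 + (153257315625/2507884288)*sqrt(910), so the residue is -2025000/2197 + (153257315625/5015768576)*sqrt(910).


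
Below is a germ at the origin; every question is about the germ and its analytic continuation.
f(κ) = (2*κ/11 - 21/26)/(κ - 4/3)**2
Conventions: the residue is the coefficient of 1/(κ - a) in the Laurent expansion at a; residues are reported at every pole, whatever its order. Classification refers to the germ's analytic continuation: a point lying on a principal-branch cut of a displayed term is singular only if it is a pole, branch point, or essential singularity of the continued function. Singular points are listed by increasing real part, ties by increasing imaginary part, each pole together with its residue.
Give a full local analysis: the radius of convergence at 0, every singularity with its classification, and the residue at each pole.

Radius of convergence at 0: 4/3.
At 4/3: a pole of order 2; residue 2/11.

Denominator factor (κ - 4/3)^2: pole of order 2 at 4/3, modulus 4/3.
The radius of convergence is the smallest modulus among the singular points: 4/3.
At the order-2 pole 4/3 set g(κ) = (κ - (4/3))^2*f(κ) = 2*κ/11 - 21/26.
Order-2 pole: residue = g'(a); g'(4/3) = 2/11, so the residue is 2/11.


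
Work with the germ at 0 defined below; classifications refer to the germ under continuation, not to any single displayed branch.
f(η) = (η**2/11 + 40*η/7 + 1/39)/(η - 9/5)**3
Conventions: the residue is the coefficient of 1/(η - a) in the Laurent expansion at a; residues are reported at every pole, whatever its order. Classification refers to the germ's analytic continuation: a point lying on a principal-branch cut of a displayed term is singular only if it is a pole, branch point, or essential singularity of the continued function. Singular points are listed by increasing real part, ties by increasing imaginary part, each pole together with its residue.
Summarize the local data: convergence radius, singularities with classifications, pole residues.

Radius of convergence at 0: 9/5.
At 9/5: a pole of order 3; residue 1/11.

Denominator factor (η - 9/5)^3: pole of order 3 at 9/5, modulus 9/5.
The radius of convergence is the smallest modulus among the singular points: 9/5.
At the order-3 pole 9/5 set g(η) = (η - (9/5))^3*f(η) = η**2/11 + 40*η/7 + 1/39.
Order-3 pole: residue = g''(a)/2; g''(9/5) = 2/11, so the residue is 1/11.


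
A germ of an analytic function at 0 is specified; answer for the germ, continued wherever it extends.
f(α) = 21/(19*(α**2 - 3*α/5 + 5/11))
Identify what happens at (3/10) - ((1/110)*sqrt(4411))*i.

The point is a pole of order 1.

The denominator factor α**2 - 3*α/5 + 5/11 vanishes at (3/10) - ((1/110)*sqrt(4411))*i and appears to the power 1; the numerator there equals 21/19, nonzero, and no other factor vanishes.
Hence a pole whose order is the multiplicity, 1.


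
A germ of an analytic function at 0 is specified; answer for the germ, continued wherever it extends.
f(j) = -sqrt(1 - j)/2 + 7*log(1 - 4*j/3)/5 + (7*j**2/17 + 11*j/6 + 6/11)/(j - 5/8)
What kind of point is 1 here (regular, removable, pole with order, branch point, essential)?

The term (-1/2)*sqrt(1 - j/(1)) has argument 1 - 1/(1) = 0 at 1: a square-root (algebraic, two-sheeted) branch point; the remaining terms are analytic or single-valued there.

The point is an algebraic (square-root) branch point.


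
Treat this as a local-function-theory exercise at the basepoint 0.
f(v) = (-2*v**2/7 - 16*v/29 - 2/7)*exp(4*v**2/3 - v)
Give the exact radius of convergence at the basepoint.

The factor exp(4*v**2/3 - v) is entire and contributes no finite singular point.
The polynomial part has no poles.
No finite singular points: the Taylor series at 0 converges everywhere.

The radius of convergence is infinite.


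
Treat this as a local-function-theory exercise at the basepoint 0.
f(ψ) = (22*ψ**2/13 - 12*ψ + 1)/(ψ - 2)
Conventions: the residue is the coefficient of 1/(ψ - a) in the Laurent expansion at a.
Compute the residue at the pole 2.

At the order-1 pole 2 set g(ψ) = (ψ - (2))*f(ψ) = 22*ψ**2/13 - 12*ψ + 1.
Simple pole: residue = g(a) at a = 2, which is -211/13.

The residue is -211/13.


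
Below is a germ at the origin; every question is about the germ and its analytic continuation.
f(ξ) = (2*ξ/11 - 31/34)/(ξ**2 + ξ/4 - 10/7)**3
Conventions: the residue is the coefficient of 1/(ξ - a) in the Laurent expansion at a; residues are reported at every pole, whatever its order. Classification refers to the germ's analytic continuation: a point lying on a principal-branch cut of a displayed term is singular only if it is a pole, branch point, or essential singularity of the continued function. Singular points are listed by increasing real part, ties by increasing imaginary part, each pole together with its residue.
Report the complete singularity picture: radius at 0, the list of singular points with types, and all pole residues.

Denominator factor (ξ**2 + ξ/4 - 10/7)^3: discriminant 647/112, real irrational roots -1/8 + (1/56)*sqrt(4529) and -1/8 - (1/56)*sqrt(4529); poles of order 3, moduli -1/8 + (1/56)*sqrt(4529) and 1/8 + (1/56)*sqrt(4529).
The radius of convergence is the smallest modulus among the singular points: -1/8 + (1/56)*sqrt(4529).
The factor ξ**2 + ξ/4 - 10/7 splits as (ξ - a)(ξ - a') with a = -1/8 - (1/56)*sqrt(4529), a' = -1/8 + (1/56)*sqrt(4529). At the order-3 pole a set g(ξ) = (ξ - a)^3*f(ξ) = [2*ξ/11 - 31/34] / (ξ - a')^3.
Order-3 pole: residue = g''(a)/2; g''(-1/8 - (1/56)*sqrt(4529)) = (105219072/50647084301)*sqrt(4529), so the residue is (52609536/50647084301)*sqrt(4529).
The factor ξ**2 + ξ/4 - 10/7 splits as (ξ - a)(ξ - a') with a = -1/8 + (1/56)*sqrt(4529), a' = -1/8 - (1/56)*sqrt(4529). At the order-3 pole a set g(ξ) = (ξ - a)^3*f(ξ) = [2*ξ/11 - 31/34] / (ξ - a')^3.
Order-3 pole: residue = g''(a)/2; g''(-1/8 + (1/56)*sqrt(4529)) = -(105219072/50647084301)*sqrt(4529), so the residue is -(52609536/50647084301)*sqrt(4529).
List the singular points by increasing real part (a conjugate pair: the negative imaginary part first).

Radius of convergence at 0: -1/8 + (1/56)*sqrt(4529).
At -1/8 - (1/56)*sqrt(4529): a pole of order 3; residue (52609536/50647084301)*sqrt(4529).
At -1/8 + (1/56)*sqrt(4529): a pole of order 3; residue -(52609536/50647084301)*sqrt(4529).


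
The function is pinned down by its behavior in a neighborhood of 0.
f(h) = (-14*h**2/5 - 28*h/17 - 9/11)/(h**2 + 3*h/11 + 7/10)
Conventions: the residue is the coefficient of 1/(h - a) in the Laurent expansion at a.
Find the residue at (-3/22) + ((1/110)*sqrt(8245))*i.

The residue is (-413/935) - ((64913/7709075)*sqrt(8245))*i.

The factor h**2 + 3*h/11 + 7/10 splits as (h - a)(h - a') with a = (-3/22) + ((1/110)*sqrt(8245))*i, a' = (-3/22) - ((1/110)*sqrt(8245))*i. At the order-1 pole a set g(h) = (h - a)*f(h) = [-14*h**2/5 - 28*h/17 - 9/11] / (h - a').
Simple pole: residue = g(a) at a = (-3/22) + ((1/110)*sqrt(8245))*i, which is (-413/935) - ((64913/7709075)*sqrt(8245))*i.


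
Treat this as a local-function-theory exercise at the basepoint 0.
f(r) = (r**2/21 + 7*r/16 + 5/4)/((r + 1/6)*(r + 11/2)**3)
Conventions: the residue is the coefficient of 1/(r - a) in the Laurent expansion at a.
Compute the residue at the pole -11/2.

At the order-3 pole -11/2 set g(r) = (r - (-11/2))^3*f(r) = (r**2/21 + 7*r/16 + 5/4)/(r + 1/6).
Order-3 pole: residue = g''(a)/2; g''(-11/2) = -7127/458752, so the residue is -7127/917504.

The residue is -7127/917504.


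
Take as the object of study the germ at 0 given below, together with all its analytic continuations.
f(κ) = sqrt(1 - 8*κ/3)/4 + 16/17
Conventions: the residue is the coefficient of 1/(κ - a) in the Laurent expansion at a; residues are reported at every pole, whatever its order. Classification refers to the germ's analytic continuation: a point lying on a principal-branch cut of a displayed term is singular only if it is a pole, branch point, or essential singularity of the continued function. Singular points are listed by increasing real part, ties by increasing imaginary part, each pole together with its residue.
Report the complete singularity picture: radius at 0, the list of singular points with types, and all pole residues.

Radius of convergence at 0: 3/8.
At 3/8: an algebraic (square-root) branch point.

Branch term (1/4)*sqrt(1 - κ/(3/8)): its argument vanishes at κ = 3/8, a square-root branch point, modulus 3/8.
The radius of convergence is the smallest modulus among the singular points: 3/8.


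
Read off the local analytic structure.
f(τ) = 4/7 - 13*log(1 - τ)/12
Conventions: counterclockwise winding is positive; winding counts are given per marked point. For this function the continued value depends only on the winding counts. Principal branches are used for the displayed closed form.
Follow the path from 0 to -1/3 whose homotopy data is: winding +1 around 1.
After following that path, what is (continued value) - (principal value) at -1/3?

The rational part is single-valued and drops out of the difference; each branch term changes only by its own monodromy.
(-13/12)*log(1 - τ/(1)): each positive loop around 1 adds 2*pi*i to the log, so winding +1 contributes (-13/12)*(1)*2*pi*i = -(13/6)*pi*i.
Summing the contributions at τ = -1/3 gives -(13/6)*pi*i.

Continued minus principal equals -(13/6)*pi*i.


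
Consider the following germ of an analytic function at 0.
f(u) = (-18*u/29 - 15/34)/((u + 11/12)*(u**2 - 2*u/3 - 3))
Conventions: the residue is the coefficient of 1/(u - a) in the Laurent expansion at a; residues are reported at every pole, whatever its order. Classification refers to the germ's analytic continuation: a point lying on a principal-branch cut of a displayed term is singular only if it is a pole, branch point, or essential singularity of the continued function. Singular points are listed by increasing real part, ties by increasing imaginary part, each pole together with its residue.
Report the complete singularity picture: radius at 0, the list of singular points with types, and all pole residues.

Denominator factor (u + 11/12): pole of order 1 at -11/12, modulus 11/12.
Denominator factor (u**2 - 2*u/3 - 3): discriminant 112/9, real irrational roots 1/3 + (2/3)*sqrt(7) and 1/3 - (2/3)*sqrt(7); poles of order 1, moduli 1/3 + (2/3)*sqrt(7) and -1/3 + (2/3)*sqrt(7).
The radius of convergence is the smallest modulus among the singular points: 11/12.
The factor u**2 - 2*u/3 - 3 splits as (u - a)(u - a') with a = 1/3 - (2/3)*sqrt(7), a' = 1/3 + (2/3)*sqrt(7). At the order-1 pole a set g(u) = (u - a)*f(u) = [(-18*u/29 - 15/34)/(u + 11/12)] / (u - a').
Simple pole: residue = g(a) at a = 1/3 - (2/3)*sqrt(7), which is 4536/109939 + (119367/1539146)*sqrt(7).
At the order-1 pole -11/12 set g(u) = (u - (-11/12))*f(u) = (-18*u/29 - 15/34)/(u**2 - 2*u/3 - 3).
Simple pole: residue = g(a) at a = -11/12, which is -9072/109939.
The factor u**2 - 2*u/3 - 3 splits as (u - a)(u - a') with a = 1/3 + (2/3)*sqrt(7), a' = 1/3 - (2/3)*sqrt(7). At the order-1 pole a set g(u) = (u - a)*f(u) = [(-18*u/29 - 15/34)/(u + 11/12)] / (u - a').
Simple pole: residue = g(a) at a = 1/3 + (2/3)*sqrt(7), which is 4536/109939 - (119367/1539146)*sqrt(7).
List the singular points by increasing real part (a conjugate pair: the negative imaginary part first).

Radius of convergence at 0: 11/12.
At 1/3 - (2/3)*sqrt(7): a pole of order 1; residue 4536/109939 + (119367/1539146)*sqrt(7).
At -11/12: a pole of order 1; residue -9072/109939.
At 1/3 + (2/3)*sqrt(7): a pole of order 1; residue 4536/109939 - (119367/1539146)*sqrt(7).


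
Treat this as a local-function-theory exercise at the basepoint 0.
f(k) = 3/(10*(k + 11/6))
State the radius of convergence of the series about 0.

Denominator factor (k + 11/6): pole of order 1 at -11/6, modulus 11/6.
The radius of convergence is the smallest modulus among the singular points: 11/6.

The radius of convergence is 11/6.


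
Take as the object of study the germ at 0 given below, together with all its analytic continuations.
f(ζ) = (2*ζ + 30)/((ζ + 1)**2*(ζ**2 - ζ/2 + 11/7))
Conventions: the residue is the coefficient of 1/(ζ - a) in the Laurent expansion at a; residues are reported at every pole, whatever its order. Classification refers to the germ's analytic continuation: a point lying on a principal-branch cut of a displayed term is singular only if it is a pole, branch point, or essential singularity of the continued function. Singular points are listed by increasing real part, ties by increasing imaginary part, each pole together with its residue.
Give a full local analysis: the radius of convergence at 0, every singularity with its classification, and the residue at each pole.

Denominator factor (ζ**2 - ζ/2 + 11/7): discriminant -169/28, complex-conjugate roots (1/4) + ((13/28)*sqrt(7))*i and (1/4) - ((13/28)*sqrt(7))*i; poles of order 1, moduli (1/7)*sqrt(77) and (1/7)*sqrt(77).
Denominator factor (ζ + 1)^2: pole of order 2 at -1, modulus 1.
The radius of convergence is the smallest modulus among the singular points: 1.
At the order-2 pole -1 set g(ζ) = (ζ - (-1))^2*f(ζ) = (2*ζ + 30)/(ζ**2 - ζ/2 + 11/7).
Order-2 pole: residue = g'(a); g'(-1) = 14924/1849, so the residue is 14924/1849.
The factor ζ**2 - ζ/2 + 11/7 splits as (ζ - a)(ζ - a') with a = (1/4) - ((13/28)*sqrt(7))*i, a' = (1/4) + ((13/28)*sqrt(7))*i. At the order-1 pole a set g(ζ) = (ζ - a)*f(ζ) = [(2*ζ + 30)/(ζ + 1)**2] / (ζ - a').
Simple pole: residue = g(a) at a = (1/4) - ((13/28)*sqrt(7))*i, which is (-7462/1849) + ((3598/24037)*sqrt(7))*i.
The factor ζ**2 - ζ/2 + 11/7 splits as (ζ - a)(ζ - a') with a = (1/4) + ((13/28)*sqrt(7))*i, a' = (1/4) - ((13/28)*sqrt(7))*i. At the order-1 pole a set g(ζ) = (ζ - a)*f(ζ) = [(2*ζ + 30)/(ζ + 1)**2] / (ζ - a').
Simple pole: residue = g(a) at a = (1/4) + ((13/28)*sqrt(7))*i, which is (-7462/1849) - ((3598/24037)*sqrt(7))*i.
List the singular points by increasing real part (a conjugate pair: the negative imaginary part first).

Radius of convergence at 0: 1.
At -1: a pole of order 2; residue 14924/1849.
At (1/4) - ((13/28)*sqrt(7))*i: a pole of order 1; residue (-7462/1849) + ((3598/24037)*sqrt(7))*i.
At (1/4) + ((13/28)*sqrt(7))*i: a pole of order 1; residue (-7462/1849) - ((3598/24037)*sqrt(7))*i.


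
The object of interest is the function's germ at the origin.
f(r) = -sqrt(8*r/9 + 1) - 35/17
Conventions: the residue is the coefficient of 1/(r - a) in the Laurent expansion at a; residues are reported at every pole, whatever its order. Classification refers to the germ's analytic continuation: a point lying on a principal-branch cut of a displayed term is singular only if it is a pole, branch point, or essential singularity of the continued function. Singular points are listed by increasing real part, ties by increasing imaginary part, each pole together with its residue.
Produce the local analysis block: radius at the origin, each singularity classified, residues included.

Radius of convergence at 0: 9/8.
At -9/8: an algebraic (square-root) branch point.

Branch term (-1)*sqrt(1 - r/(-9/8)): its argument vanishes at r = -9/8, a square-root branch point, modulus 9/8.
The radius of convergence is the smallest modulus among the singular points: 9/8.


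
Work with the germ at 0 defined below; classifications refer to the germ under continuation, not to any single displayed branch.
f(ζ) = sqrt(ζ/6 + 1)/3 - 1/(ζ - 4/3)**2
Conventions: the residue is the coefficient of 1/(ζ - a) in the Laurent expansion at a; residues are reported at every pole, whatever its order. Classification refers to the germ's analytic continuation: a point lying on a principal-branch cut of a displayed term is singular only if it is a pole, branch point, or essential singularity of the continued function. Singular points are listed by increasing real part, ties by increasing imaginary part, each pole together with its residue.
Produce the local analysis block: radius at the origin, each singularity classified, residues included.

Denominator factor (ζ - 4/3)^2: pole of order 2 at 4/3, modulus 4/3.
Branch term (1/3)*sqrt(1 - ζ/(-6)): its argument vanishes at ζ = -6, a square-root branch point, modulus 6.
The radius of convergence is the smallest modulus among the singular points: 4/3.
The branch term is analytic at 4/3 and contributes nothing to the residue; only the rational part matters.
At the order-2 pole 4/3 set g(ζ) = (ζ - (4/3))^2*(rational part) = -1.
Order-2 pole: residue = g'(a); g'(4/3) = 0, so the residue is 0.
List the singular points by increasing real part (a conjugate pair: the negative imaginary part first).

Radius of convergence at 0: 4/3.
At -6: an algebraic (square-root) branch point.
At 4/3: a pole of order 2; residue 0.


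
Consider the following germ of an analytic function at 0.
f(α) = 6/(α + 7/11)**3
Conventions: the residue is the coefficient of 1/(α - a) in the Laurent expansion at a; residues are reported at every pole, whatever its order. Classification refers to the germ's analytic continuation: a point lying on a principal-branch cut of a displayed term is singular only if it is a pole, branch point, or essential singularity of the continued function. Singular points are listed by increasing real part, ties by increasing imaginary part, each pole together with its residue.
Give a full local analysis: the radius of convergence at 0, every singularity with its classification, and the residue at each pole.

Denominator factor (α + 7/11)^3: pole of order 3 at -7/11, modulus 7/11.
The radius of convergence is the smallest modulus among the singular points: 7/11.
At the order-3 pole -7/11 set g(α) = (α - (-7/11))^3*f(α) = 6.
Order-3 pole: residue = g''(a)/2; g''(-7/11) = 0, so the residue is 0.

Radius of convergence at 0: 7/11.
At -7/11: a pole of order 3; residue 0.


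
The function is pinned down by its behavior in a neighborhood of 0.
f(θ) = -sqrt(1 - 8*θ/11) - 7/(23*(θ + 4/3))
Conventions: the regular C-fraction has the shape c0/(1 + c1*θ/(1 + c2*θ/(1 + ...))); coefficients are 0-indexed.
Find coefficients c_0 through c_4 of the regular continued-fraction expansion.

Taylor coefficients (expand at 0): a_0 = -113/92, a_1 = 2165/4048, a_2 = -11093/178112, a_3 = 943093/7836928, a_4 = -21136021/344824832.
c0 = a_0 = -113/92. Peel one level at a time: if S = 1 + c*θ/S' with S'(0) = 1, then c is the θ-coefficient of S and S' = c*θ/(S - 1).
S_1 = c0/f = 1 + (2165/4972)*θ + (78039/561836)*θ^2 + ...; c1 = 2165/4972.
S_2 = c1*θ/(S_1 - 1) = 1 + (-78039/244645)*θ + (-119921356/567154225)*θ^2 + ...; c2 = -78039/244645.
S_3 = c2*θ/(S_2 - 1) = 1 + (-589178836/888847245)*θ + (107761369720/168553765809)*θ^2 + ...; c3 = -589178836/888847245.
S_4 = c3*θ/(S_3 - 1) = 1 + (516157888150/535152961629)*θ + ...; c4 = 516157888150/535152961629.

The regular C-fraction coefficients are [-113/92, 2165/4972, -78039/244645, -589178836/888847245, 516157888150/535152961629].


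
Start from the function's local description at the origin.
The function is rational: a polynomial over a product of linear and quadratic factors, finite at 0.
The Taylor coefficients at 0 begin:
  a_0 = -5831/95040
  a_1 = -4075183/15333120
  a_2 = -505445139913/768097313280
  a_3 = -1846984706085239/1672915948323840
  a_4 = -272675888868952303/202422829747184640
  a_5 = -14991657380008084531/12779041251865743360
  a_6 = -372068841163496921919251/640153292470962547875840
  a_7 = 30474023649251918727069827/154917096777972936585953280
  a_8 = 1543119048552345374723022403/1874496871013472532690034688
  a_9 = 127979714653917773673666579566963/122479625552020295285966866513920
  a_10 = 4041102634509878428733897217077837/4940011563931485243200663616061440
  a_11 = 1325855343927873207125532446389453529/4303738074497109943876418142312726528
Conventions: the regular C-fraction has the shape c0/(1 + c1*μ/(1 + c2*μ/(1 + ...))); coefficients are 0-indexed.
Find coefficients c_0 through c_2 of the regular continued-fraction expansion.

The regular C-fraction coefficients are [-5831/95040, -35643/8228, 310386647/167236956].

Taylor coefficients (read off): a_0 = -5831/95040, a_1 = -4075183/15333120, a_2 = -505445139913/768097313280.
c0 = a_0 = -5831/95040. Peel one level at a time: if S = 1 + c*μ/S' with S'(0) = 1, then c is the μ-coefficient of S and S' = c*μ/(S - 1).
S_1 = c0/f = 1 + (-35643/8228)*μ + (310386647/38605776)*μ^2 + ...; c1 = -35643/8228.
S_2 = c1*μ/(S_1 - 1) = 1 + (310386647/167236956)*μ + ...; c2 = 310386647/167236956.


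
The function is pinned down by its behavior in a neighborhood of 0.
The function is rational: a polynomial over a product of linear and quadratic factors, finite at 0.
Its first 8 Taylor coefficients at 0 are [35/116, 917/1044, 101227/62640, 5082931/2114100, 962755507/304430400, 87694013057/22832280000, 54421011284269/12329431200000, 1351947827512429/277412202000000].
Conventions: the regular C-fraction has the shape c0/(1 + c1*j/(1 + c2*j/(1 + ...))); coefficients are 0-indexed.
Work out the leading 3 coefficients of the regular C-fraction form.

The regular C-fraction coefficients are [35/116, -131/45, 25261/23580].

Taylor coefficients (read off): a_0 = 35/116, a_1 = 917/1044, a_2 = 101227/62640.
c0 = a_0 = 35/116. Peel one level at a time: if S = 1 + c*j/S' with S'(0) = 1, then c is the j-coefficient of S and S' = c*j/(S - 1).
S_1 = c0/f = 1 + (-131/45)*j + (25261/8100)*j^2 + ...; c1 = -131/45.
S_2 = c1*j/(S_1 - 1) = 1 + (25261/23580)*j + ...; c2 = 25261/23580.


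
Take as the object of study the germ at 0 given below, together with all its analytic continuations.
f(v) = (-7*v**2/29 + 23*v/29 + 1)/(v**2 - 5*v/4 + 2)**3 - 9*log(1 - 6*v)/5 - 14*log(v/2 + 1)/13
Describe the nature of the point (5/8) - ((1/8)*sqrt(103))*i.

The point is a pole of order 3.

The denominator factor v**2 - 5*v/4 + 2 vanishes at (5/8) - ((1/8)*sqrt(103))*i and appears to the power 3; the numerator there equals (1661/928) - ((57/928)*sqrt(103))*i, nonzero, and no other factor vanishes.
The branch terms are analytic at this point.
Hence a pole whose order is the multiplicity, 3.


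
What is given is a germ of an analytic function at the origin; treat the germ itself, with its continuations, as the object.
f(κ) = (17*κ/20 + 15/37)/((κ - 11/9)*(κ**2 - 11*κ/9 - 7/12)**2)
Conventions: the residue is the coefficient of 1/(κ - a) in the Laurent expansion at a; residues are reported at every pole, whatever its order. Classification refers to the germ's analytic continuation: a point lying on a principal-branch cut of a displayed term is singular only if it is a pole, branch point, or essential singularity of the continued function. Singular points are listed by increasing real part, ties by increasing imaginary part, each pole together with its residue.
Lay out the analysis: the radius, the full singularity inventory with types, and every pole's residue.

Radius of convergence at 0: -11/18 + (1/18)*sqrt(310).
At 11/18 - (1/18)*sqrt(310): a pole of order 2; residue -19238/9065 + (193667471/1742293000)*sqrt(310).
At 11/9: a pole of order 1; residue 38476/9065.
At 11/18 + (1/18)*sqrt(310): a pole of order 2; residue -19238/9065 - (193667471/1742293000)*sqrt(310).

Denominator factor (κ**2 - 11*κ/9 - 7/12)^2: discriminant 310/81, real irrational roots 11/18 + (1/18)*sqrt(310) and 11/18 - (1/18)*sqrt(310); poles of order 2, moduli 11/18 + (1/18)*sqrt(310) and -11/18 + (1/18)*sqrt(310).
Denominator factor (κ - 11/9): pole of order 1 at 11/9, modulus 11/9.
The radius of convergence is the smallest modulus among the singular points: -11/18 + (1/18)*sqrt(310).
The factor κ**2 - 11*κ/9 - 7/12 splits as (κ - a)(κ - a') with a = 11/18 - (1/18)*sqrt(310), a' = 11/18 + (1/18)*sqrt(310). At the order-2 pole a set g(κ) = (κ - a)^2*f(κ) = [(17*κ/20 + 15/37)/(κ - 11/9)] / (κ - a')^2.
Order-2 pole: residue = g'(a); g'(11/18 - (1/18)*sqrt(310)) = -19238/9065 + (193667471/1742293000)*sqrt(310), so the residue is -19238/9065 + (193667471/1742293000)*sqrt(310).
At the order-1 pole 11/9 set g(κ) = (κ - (11/9))*f(κ) = (17*κ/20 + 15/37)/(κ**2 - 11*κ/9 - 7/12)**2.
Simple pole: residue = g(a) at a = 11/9, which is 38476/9065.
The factor κ**2 - 11*κ/9 - 7/12 splits as (κ - a)(κ - a') with a = 11/18 + (1/18)*sqrt(310), a' = 11/18 - (1/18)*sqrt(310). At the order-2 pole a set g(κ) = (κ - a)^2*f(κ) = [(17*κ/20 + 15/37)/(κ - 11/9)] / (κ - a')^2.
Order-2 pole: residue = g'(a); g'(11/18 + (1/18)*sqrt(310)) = -19238/9065 - (193667471/1742293000)*sqrt(310), so the residue is -19238/9065 - (193667471/1742293000)*sqrt(310).
List the singular points by increasing real part (a conjugate pair: the negative imaginary part first).


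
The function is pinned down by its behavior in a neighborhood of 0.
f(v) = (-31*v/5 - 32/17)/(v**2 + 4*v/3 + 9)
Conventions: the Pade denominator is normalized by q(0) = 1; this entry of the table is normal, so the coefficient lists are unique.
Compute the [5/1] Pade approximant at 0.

Taylor coefficients needed (expand at 0): a_0 = -32/153, a_1 = -13589/20655, a_2 = 67316/557685, a_3 = 166289/3011499, a_4 = -8778376/406552365, a_5 = -32233541/10976913855, a_6 = 167996524/59275334817.
Write the denominator as Q(v) = 1 + q1*v. Requiring Q*f - P = O(v^7) with deg P <= 5 kills the coefficients of v^6..v^6 in Q*f:
  v^6: a_6 + q1*a_5 = 0, i.e. 167996524/59275334817 + (-32233541/10976913855)*q1 = 0.
Solving this linear system: q1 = 839982620/870305607.
The numerator is Q*f truncated at degree 5: P0 = a_0 = -32/153; P1 = a_1 + q1*a_0 = -21200696587/24658658865; P2 = a_2 + q1*a_1 = -4227110552/8219552955; P3 = a_3 + q1*a_2 = 94096639/547970197; P4 = a_4 + q1*a_3 = 86858436/2739850985; P5 = a_5 + q1*a_4 = -65143827/2739850985.

The Pade approximant has numerator coefficients [-32/153, -21200696587/24658658865, -4227110552/8219552955, 94096639/547970197, 86858436/2739850985, -65143827/2739850985]; denominator coefficients [1, 839982620/870305607].


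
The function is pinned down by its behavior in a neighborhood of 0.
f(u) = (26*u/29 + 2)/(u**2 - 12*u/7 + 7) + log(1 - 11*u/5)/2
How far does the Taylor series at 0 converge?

The radius of convergence is 5/11.

Denominator factor (u**2 - 12*u/7 + 7): discriminant -1228/49, complex-conjugate roots (6/7) + ((1/7)*sqrt(307))*i and (6/7) - ((1/7)*sqrt(307))*i; poles of order 1, moduli sqrt(7) and sqrt(7).
Branch term (1/2)*log(1 - u/(5/11)): its argument vanishes at u = 5/11, a logarithmic branch point, modulus 5/11.
The radius of convergence is the smallest modulus among the singular points: 5/11.


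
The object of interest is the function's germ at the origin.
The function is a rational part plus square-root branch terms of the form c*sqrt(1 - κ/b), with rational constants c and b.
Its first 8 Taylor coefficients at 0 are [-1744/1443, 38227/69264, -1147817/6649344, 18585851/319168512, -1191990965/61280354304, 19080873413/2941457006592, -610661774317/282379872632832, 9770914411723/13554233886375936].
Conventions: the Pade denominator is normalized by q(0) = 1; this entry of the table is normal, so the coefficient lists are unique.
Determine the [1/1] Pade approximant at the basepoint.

Taylor coefficients needed (read off): a_0 = -1744/1443, a_1 = 38227/69264, a_2 = -1147817/6649344.
Write the denominator as Q(κ) = 1 + q1*κ. Requiring Q*f - P = O(κ^3) with deg P <= 1 kills the coefficients of κ^2..κ^2 in Q*f:
  κ^2: a_2 + q1*a_1 = 0, i.e. -1147817/6649344 + (38227/69264)*q1 = 0.
Solving this linear system: q1 = 1147817/3669792.
The numerator is Q*f truncated at degree 1: P0 = a_0 = -1744/1443; P1 = a_1 + q1*a_0 = 51156345/294194992.

The Pade approximant has numerator coefficients [-1744/1443, 51156345/294194992]; denominator coefficients [1, 1147817/3669792].


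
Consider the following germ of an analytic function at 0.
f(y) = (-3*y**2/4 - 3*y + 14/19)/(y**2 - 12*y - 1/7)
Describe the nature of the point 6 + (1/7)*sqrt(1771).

The denominator factor y**2 - 12*y - 1/7 vanishes at 6 + (1/7)*sqrt(1771) and appears to the power 1; the numerator there equals -37969/532 - (12/7)*sqrt(1771), nonzero, and no other factor vanishes.
Hence a pole whose order is the multiplicity, 1.

The point is a pole of order 1.


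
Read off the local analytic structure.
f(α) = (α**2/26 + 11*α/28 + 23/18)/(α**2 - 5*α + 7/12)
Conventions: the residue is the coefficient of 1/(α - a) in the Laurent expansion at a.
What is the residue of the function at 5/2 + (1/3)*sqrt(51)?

The residue is 213/728 + (685/8568)*sqrt(51).

The factor α**2 - 5*α + 7/12 splits as (α - a)(α - a') with a = 5/2 + (1/3)*sqrt(51), a' = 5/2 - (1/3)*sqrt(51). At the order-1 pole a set g(α) = (α - a)*f(α) = [α**2/26 + 11*α/28 + 23/18] / (α - a').
Simple pole: residue = g(a) at a = 5/2 + (1/3)*sqrt(51), which is 213/728 + (685/8568)*sqrt(51).


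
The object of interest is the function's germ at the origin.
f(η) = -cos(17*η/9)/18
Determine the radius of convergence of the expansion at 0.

The factor cos(17*η/9) is entire and contributes no finite singular point.
The polynomial part has no poles.
No finite singular points: the Taylor series at 0 converges everywhere.

The radius of convergence is infinite.


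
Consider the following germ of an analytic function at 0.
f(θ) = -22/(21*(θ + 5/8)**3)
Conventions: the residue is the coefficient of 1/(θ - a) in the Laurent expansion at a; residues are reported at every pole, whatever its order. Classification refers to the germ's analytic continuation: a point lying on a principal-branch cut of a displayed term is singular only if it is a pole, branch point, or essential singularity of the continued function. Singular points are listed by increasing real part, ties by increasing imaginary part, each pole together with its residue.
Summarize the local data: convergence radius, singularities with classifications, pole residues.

Denominator factor (θ + 5/8)^3: pole of order 3 at -5/8, modulus 5/8.
The radius of convergence is the smallest modulus among the singular points: 5/8.
At the order-3 pole -5/8 set g(θ) = (θ - (-5/8))^3*f(θ) = -22/21.
Order-3 pole: residue = g''(a)/2; g''(-5/8) = 0, so the residue is 0.

Radius of convergence at 0: 5/8.
At -5/8: a pole of order 3; residue 0.


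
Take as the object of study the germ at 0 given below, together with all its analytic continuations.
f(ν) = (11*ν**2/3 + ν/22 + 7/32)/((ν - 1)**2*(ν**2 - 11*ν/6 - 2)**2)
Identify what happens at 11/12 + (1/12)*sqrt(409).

The point is a pole of order 2.

The denominator factor ν**2 - 11*ν/6 - 2 vanishes at 11/12 + (1/12)*sqrt(409) and appears to the power 2; the numerator there equals 11885/864 + (335/594)*sqrt(409), nonzero, and no other factor vanishes.
Hence a pole whose order is the multiplicity, 2.


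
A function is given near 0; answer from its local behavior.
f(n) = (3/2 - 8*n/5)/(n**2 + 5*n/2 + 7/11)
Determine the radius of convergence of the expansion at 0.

Denominator factor (n**2 + 5*n/2 + 7/11): discriminant 163/44, real irrational roots -5/4 + (1/44)*sqrt(1793) and -5/4 - (1/44)*sqrt(1793); poles of order 1, moduli 5/4 - (1/44)*sqrt(1793) and 5/4 + (1/44)*sqrt(1793).
The radius of convergence is the smallest modulus among the singular points: 5/4 - (1/44)*sqrt(1793).

The radius of convergence is 5/4 - (1/44)*sqrt(1793).


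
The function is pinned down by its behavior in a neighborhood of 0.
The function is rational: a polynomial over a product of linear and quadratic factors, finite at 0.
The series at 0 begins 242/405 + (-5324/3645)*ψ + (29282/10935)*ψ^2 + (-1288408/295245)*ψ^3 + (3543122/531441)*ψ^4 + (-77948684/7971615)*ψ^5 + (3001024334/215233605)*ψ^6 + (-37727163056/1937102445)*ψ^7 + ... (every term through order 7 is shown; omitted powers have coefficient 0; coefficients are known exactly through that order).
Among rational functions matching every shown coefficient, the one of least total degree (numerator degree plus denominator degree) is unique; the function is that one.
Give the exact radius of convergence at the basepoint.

No rational of total degree below 2 reproduces all 8 coefficients; solving the [0/2] Pade equations on them gives f(ψ) = 2/(5*(ψ + 9/11)**2), whose expansion matches every shown term.
Denominator factor (ψ + 9/11)^2: pole of order 2 at -9/11, modulus 9/11.
The radius of convergence is the smallest modulus among the singular points: 9/11.

The radius of convergence is 9/11.


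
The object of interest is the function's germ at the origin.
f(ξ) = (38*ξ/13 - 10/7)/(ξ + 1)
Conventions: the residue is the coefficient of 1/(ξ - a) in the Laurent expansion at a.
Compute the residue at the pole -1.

The residue is -396/91.

At the order-1 pole -1 set g(ξ) = (ξ - (-1))*f(ξ) = 38*ξ/13 - 10/7.
Simple pole: residue = g(a) at a = -1, which is -396/91.


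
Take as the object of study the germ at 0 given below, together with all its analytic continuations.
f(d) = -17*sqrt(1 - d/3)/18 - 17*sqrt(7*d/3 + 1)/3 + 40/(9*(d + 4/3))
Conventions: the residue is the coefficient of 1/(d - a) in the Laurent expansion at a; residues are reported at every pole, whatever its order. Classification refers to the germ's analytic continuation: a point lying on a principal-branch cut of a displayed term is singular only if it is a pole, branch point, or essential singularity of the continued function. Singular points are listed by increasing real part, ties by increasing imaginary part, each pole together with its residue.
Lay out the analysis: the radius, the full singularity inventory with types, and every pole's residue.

Denominator factor (d + 4/3): pole of order 1 at -4/3, modulus 4/3.
Branch term (-17/3)*sqrt(1 - d/(-3/7)): its argument vanishes at d = -3/7, a square-root branch point, modulus 3/7.
Branch term (-17/18)*sqrt(1 - d/(3)): its argument vanishes at d = 3, a square-root branch point, modulus 3.
The radius of convergence is the smallest modulus among the singular points: 3/7.
The branch terms are analytic at -4/3 and contribute nothing to the residue; only the rational part matters.
At the order-1 pole -4/3 set g(d) = (d - (-4/3))*(rational part) = 40/9.
Simple pole: residue = g(a) at a = -4/3, which is 40/9.
List the singular points by increasing real part (a conjugate pair: the negative imaginary part first).

Radius of convergence at 0: 3/7.
At -4/3: a pole of order 1; residue 40/9.
At -3/7: an algebraic (square-root) branch point.
At 3: an algebraic (square-root) branch point.
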